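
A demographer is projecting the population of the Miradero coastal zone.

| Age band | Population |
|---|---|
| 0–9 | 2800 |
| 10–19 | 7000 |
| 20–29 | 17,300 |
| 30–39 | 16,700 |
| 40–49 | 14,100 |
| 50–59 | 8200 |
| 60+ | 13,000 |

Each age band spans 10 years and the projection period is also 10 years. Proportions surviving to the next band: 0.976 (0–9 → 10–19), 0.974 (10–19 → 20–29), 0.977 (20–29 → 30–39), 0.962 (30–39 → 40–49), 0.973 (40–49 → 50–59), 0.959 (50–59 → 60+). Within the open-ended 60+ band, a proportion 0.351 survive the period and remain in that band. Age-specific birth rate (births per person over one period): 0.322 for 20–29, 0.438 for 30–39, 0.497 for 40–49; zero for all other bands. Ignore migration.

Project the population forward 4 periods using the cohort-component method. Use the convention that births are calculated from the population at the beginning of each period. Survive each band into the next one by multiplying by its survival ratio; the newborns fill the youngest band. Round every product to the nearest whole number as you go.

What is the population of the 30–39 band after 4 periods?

Let group 1 be 0–9 through group 7 = 60+.
Period 1:
Births: 17300 × 0.322 = 5571, 16700 × 0.438 = 7315, 14100 × 0.497 = 7008 ⇒ total 19894
Group 2: 2800 × 0.976 = 2733
Group 3: 7000 × 0.974 = 6818
Group 4: 17300 × 0.977 = 16902
Group 5: 16700 × 0.962 = 16065
Group 6: 14100 × 0.973 = 13719
Group 7: 8200 × 0.959 + 13000 × 0.351 = 7864 + 4563 = 12427
Giving 19894 / 2733 / 6818 / 16902 / 16065 / 13719 / 12427.
Period 2:
Births: 6818 × 0.322 = 2195, 16902 × 0.438 = 7403, 16065 × 0.497 = 7984 ⇒ total 17582
Group 2: 19894 × 0.976 = 19417
Group 3: 2733 × 0.974 = 2662
Group 4: 6818 × 0.977 = 6661
Group 5: 16902 × 0.962 = 16260
Group 6: 16065 × 0.973 = 15631
Group 7: 13719 × 0.959 + 12427 × 0.351 = 13157 + 4362 = 17519
Giving 17582 / 19417 / 2662 / 6661 / 16260 / 15631 / 17519.
Period 3:
Births: 2662 × 0.322 = 857, 6661 × 0.438 = 2918, 16260 × 0.497 = 8081 ⇒ total 11856
Group 2: 17582 × 0.976 = 17160
Group 3: 19417 × 0.974 = 18912
Group 4: 2662 × 0.977 = 2601
Group 5: 6661 × 0.962 = 6408
Group 6: 16260 × 0.973 = 15821
Group 7: 15631 × 0.959 + 17519 × 0.351 = 14990 + 6149 = 21139
Giving 11856 / 17160 / 18912 / 2601 / 6408 / 15821 / 21139.
Period 4:
Births: 18912 × 0.322 = 6090, 2601 × 0.438 = 1139, 6408 × 0.497 = 3185 ⇒ total 10414
Group 2: 11856 × 0.976 = 11571
Group 3: 17160 × 0.974 = 16714
Group 4: 18912 × 0.977 = 18477
Group 5: 2601 × 0.962 = 2502
Group 6: 6408 × 0.973 = 6235
Group 7: 15821 × 0.959 + 21139 × 0.351 = 15172 + 7420 = 22592
Giving 10414 / 11571 / 16714 / 18477 / 2502 / 6235 / 22592.

18477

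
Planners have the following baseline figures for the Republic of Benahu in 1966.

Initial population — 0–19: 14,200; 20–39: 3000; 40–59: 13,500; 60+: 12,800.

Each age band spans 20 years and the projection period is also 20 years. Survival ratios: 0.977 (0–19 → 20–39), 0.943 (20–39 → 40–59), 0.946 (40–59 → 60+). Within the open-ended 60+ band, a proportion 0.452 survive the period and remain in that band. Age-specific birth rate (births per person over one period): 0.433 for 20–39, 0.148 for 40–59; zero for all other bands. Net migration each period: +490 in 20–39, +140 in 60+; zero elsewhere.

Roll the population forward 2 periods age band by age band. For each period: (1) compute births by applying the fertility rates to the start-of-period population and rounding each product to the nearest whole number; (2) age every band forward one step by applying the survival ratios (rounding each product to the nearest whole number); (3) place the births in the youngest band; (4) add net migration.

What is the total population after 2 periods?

35160

[period 1]
Births: 3000 × 0.433 = 1299 ; 13500 × 0.148 = 1998 → total 3297
20–39: 14200 × 0.977 = 13873
40–59: 3000 × 0.943 = 2829
60+: 13500 × 0.946 + 12800 × 0.452 = 12771 + 5786 = 18557
Net migration: 20–39 + 490 → 14363; 60+ + 140 → 18697
End of period: [3297, 14363, 2829, 18697]
[period 2]
Births: 14363 × 0.433 = 6219 ; 2829 × 0.148 = 419 → total 6638
20–39: 3297 × 0.977 = 3221
40–59: 14363 × 0.943 = 13544
60+: 2829 × 0.946 + 18697 × 0.452 = 2676 + 8451 = 11127
Net migration: 20–39 + 490 → 3711; 60+ + 140 → 11267
End of period: [6638, 3711, 13544, 11267]
Total after period 2: 6638 + 3711 + 13544 + 11267 = 35160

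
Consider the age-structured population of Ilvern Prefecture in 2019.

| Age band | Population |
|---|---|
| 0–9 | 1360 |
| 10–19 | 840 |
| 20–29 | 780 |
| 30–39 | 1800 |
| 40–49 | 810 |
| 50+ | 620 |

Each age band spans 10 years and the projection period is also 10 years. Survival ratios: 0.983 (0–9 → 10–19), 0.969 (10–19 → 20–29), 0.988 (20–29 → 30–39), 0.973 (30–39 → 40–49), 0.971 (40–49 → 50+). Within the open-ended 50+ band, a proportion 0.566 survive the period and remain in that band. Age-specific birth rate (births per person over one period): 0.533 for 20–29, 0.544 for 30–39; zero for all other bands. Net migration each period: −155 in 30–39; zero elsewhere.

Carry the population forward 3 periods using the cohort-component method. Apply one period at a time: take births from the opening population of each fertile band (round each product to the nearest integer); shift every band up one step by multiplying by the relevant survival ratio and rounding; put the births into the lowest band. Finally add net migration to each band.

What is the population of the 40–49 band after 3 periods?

631

Period 1:
Births: 780 × 0.533 = 416, 1800 × 0.544 = 979 ⇒ total 1395
10–19: 1360 × 0.983 = 1337
20–29: 840 × 0.969 = 814
30–39: 780 × 0.988 = 771
40–49: 1800 × 0.973 = 1751
50+: 810 × 0.971 + 620 × 0.566 = 787 + 351 = 1138
Net migration: 30–39 − 155 → 616
End of period: [1395, 1337, 814, 616, 1751, 1138]
Period 2:
Births: 814 × 0.533 = 434, 616 × 0.544 = 335 ⇒ total 769
10–19: 1395 × 0.983 = 1371
20–29: 1337 × 0.969 = 1296
30–39: 814 × 0.988 = 804
40–49: 616 × 0.973 = 599
50+: 1751 × 0.971 + 1138 × 0.566 = 1700 + 644 = 2344
Net migration: 30–39 − 155 → 649
End of period: [769, 1371, 1296, 649, 599, 2344]
Period 3:
Births: 1296 × 0.533 = 691, 649 × 0.544 = 353 ⇒ total 1044
10–19: 769 × 0.983 = 756
20–29: 1371 × 0.969 = 1328
30–39: 1296 × 0.988 = 1280
40–49: 649 × 0.973 = 631
50+: 599 × 0.971 + 2344 × 0.566 = 582 + 1327 = 1909
Net migration: 30–39 − 155 → 1125
End of period: [1044, 756, 1328, 1125, 631, 1909]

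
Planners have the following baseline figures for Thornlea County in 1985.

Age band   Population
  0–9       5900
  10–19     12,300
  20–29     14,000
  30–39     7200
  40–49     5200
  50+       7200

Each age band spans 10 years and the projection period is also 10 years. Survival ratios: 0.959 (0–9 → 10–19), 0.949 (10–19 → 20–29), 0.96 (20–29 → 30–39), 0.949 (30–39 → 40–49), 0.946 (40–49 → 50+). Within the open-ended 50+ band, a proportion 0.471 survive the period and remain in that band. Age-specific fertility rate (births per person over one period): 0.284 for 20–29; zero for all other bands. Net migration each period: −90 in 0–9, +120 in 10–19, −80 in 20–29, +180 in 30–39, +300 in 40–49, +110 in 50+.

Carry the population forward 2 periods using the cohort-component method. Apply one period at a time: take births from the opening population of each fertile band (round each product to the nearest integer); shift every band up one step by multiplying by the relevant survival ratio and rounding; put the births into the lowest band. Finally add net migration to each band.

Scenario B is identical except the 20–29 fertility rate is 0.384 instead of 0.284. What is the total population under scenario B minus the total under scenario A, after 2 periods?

Call the groups 1 to 6, youngest first.
After projecting period 1:
Births: 14000 × 0.284 = 3976
Group 2: 5900 × 0.959 = 5658
Group 3: 12300 × 0.949 = 11673
Group 4: 14000 × 0.96 = 13440
Group 5: 7200 × 0.949 = 6833
Group 6: 5200 × 0.946 + 7200 × 0.471 = 4919 + 3391 = 8310
Net migration: Group 1 − 90 → 3886; Group 2 + 120 → 5778; Group 3 − 80 → 11593; Group 4 + 180 → 13620; Group 5 + 300 → 7133; Group 6 + 110 → 8420
Population now: 0–9=3886, 10–19=5778, 20–29=11593, 30–39=13620, 40–49=7133, 50+=8420
After projecting period 2:
Births: 11593 × 0.284 = 3292
Group 2: 3886 × 0.959 = 3727
Group 3: 5778 × 0.949 = 5483
Group 4: 11593 × 0.96 = 11129
Group 5: 13620 × 0.949 = 12925
Group 6: 7133 × 0.946 + 8420 × 0.471 = 6748 + 3966 = 10714
Net migration: Group 1 − 90 → 3202; Group 2 + 120 → 3847; Group 3 − 80 → 5403; Group 4 + 180 → 11309; Group 5 + 300 → 13225; Group 6 + 110 → 10824
Population now: 0–9=3202, 10–19=3847, 20–29=5403, 30–39=11309, 40–49=13225, 50+=10824
Scenario A total after 2 periods: 47810
Scenario B projection —
After projecting period 1:
Births: 14000 × 0.384 = 5376
Group 2: 5900 × 0.959 = 5658
Group 3: 12300 × 0.949 = 11673
Group 4: 14000 × 0.96 = 13440
Group 5: 7200 × 0.949 = 6833
Group 6: 5200 × 0.946 + 7200 × 0.471 = 4919 + 3391 = 8310
Net migration: Group 1 − 90 → 5286; Group 2 + 120 → 5778; Group 3 − 80 → 11593; Group 4 + 180 → 13620; Group 5 + 300 → 7133; Group 6 + 110 → 8420
Population now: 0–9=5286, 10–19=5778, 20–29=11593, 30–39=13620, 40–49=7133, 50+=8420
After projecting period 2:
Births: 11593 × 0.384 = 4452
Group 2: 5286 × 0.959 = 5069
Group 3: 5778 × 0.949 = 5483
Group 4: 11593 × 0.96 = 11129
Group 5: 13620 × 0.949 = 12925
Group 6: 7133 × 0.946 + 8420 × 0.471 = 6748 + 3966 = 10714
Net migration: Group 1 − 90 → 4362; Group 2 + 120 → 5189; Group 3 − 80 → 5403; Group 4 + 180 → 11309; Group 5 + 300 → 13225; Group 6 + 110 → 10824
Population now: 0–9=4362, 10–19=5189, 20–29=5403, 30–39=11309, 40–49=13225, 50+=10824
Scenario B total after 2 periods: 50312
Difference B − A = 50312 − 47810 = 2502

2502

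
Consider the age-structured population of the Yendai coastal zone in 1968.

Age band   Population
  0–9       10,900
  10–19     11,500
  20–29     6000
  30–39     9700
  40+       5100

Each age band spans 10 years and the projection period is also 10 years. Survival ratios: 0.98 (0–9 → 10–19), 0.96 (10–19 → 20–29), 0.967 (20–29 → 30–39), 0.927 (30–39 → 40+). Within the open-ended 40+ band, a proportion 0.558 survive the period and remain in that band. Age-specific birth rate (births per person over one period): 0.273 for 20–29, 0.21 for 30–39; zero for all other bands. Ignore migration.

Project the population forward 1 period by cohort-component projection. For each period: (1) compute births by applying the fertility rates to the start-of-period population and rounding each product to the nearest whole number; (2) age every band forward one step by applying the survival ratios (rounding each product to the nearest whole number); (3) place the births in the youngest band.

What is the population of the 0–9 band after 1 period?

3675

Period 1.
Births: 6000 × 0.273 = 1638 ; 9700 × 0.21 = 2037 ⇒ total 3675
10–19: 10900 × 0.98 = 10682
20–29: 11500 × 0.96 = 11040
30–39: 6000 × 0.967 = 5802
40+: 9700 × 0.927 + 5100 × 0.558 = 8992 + 2846 = 11838
Giving 3675 / 10682 / 11040 / 5802 / 11838.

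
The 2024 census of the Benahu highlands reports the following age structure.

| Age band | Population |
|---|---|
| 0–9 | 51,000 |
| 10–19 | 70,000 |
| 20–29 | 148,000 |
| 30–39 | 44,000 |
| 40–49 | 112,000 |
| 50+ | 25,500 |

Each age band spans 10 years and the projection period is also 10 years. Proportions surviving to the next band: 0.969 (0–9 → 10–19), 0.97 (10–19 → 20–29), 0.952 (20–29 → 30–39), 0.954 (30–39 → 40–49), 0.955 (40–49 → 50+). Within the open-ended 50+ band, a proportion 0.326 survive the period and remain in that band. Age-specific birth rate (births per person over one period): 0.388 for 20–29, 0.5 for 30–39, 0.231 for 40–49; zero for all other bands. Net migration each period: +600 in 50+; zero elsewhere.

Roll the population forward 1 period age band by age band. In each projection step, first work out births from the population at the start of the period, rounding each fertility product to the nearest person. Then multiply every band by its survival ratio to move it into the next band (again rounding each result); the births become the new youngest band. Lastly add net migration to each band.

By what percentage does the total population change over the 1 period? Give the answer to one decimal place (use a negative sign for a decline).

Call the bands 1 to 6, youngest first.
Period 1.
Births: 148000 × 0.388 = 57424, 44000 × 0.5 = 22000, 112000 × 0.231 = 25872 → total 105296
Band 2: 51000 × 0.969 = 49419
Band 3: 70000 × 0.97 = 67900
Band 4: 148000 × 0.952 = 140896
Band 5: 44000 × 0.954 = 41976
Band 6: 112000 × 0.955 + 25500 × 0.326 = 106960 + 8313 = 115273
Net migration: Band 6 + 600 → 115873
→ [105296, 49419, 67900, 140896, 41976, 115873]
Total: 450500 → 521360; change = 70860; percentage change = 15.7%

15.7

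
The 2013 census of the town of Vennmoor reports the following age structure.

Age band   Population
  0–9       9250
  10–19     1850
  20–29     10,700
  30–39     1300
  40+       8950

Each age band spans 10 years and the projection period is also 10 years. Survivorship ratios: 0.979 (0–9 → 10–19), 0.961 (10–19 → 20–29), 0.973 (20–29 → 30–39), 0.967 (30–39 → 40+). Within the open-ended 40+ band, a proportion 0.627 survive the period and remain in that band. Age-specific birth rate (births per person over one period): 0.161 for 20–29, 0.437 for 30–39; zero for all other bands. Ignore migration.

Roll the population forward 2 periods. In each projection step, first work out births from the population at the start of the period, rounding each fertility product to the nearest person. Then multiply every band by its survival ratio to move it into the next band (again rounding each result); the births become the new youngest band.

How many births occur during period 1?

2291

Let band 1 be 0–9 through band 5 = 40+.
After projecting period 1:
Births: 10700 × 0.161 = 1723 ; 1300 × 0.437 = 568 — total 2291
Band 2: 9250 × 0.979 = 9056
Band 3: 1850 × 0.961 = 1778
Band 4: 10700 × 0.973 = 10411
Band 5: 1300 × 0.967 + 8950 × 0.627 = 1257 + 5612 = 6869
Giving 2291 / 9056 / 1778 / 10411 / 6869.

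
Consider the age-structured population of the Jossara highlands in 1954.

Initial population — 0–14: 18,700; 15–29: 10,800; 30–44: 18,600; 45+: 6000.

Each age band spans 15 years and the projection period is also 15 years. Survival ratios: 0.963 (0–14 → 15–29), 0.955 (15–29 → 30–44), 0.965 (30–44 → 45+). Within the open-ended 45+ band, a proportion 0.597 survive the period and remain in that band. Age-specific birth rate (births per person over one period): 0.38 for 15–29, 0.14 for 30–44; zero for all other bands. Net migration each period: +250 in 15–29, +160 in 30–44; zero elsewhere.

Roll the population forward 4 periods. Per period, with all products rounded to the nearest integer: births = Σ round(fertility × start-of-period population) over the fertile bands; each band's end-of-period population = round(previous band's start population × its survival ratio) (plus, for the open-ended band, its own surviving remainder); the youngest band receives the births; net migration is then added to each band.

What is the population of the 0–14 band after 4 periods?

4090

Numbering the groups 1..4 from youngest to oldest:
— Period 1 —
Births: 10800 × 0.38 = 4104, 18600 × 0.14 = 2604 — total 6708
Group 2: 18700 × 0.963 = 18008
Group 3: 10800 × 0.955 = 10314
Group 4: 18600 × 0.965 + 6000 × 0.597 = 17949 + 3582 = 21531
Net migration: Group 2 + 250 → 18258; Group 3 + 160 → 10474
Population now: 0–14=6708, 15–29=18258, 30–44=10474, 45+=21531
— Period 2 —
Births: 18258 × 0.38 = 6938, 10474 × 0.14 = 1466 — total 8404
Group 2: 6708 × 0.963 = 6460
Group 3: 18258 × 0.955 = 17436
Group 4: 10474 × 0.965 + 21531 × 0.597 = 10107 + 12854 = 22961
Net migration: Group 2 + 250 → 6710; Group 3 + 160 → 17596
Population now: 0–14=8404, 15–29=6710, 30–44=17596, 45+=22961
— Period 3 —
Births: 6710 × 0.38 = 2550, 17596 × 0.14 = 2463 — total 5013
Group 2: 8404 × 0.963 = 8093
Group 3: 6710 × 0.955 = 6408
Group 4: 17596 × 0.965 + 22961 × 0.597 = 16980 + 13708 = 30688
Net migration: Group 2 + 250 → 8343; Group 3 + 160 → 6568
Population now: 0–14=5013, 15–29=8343, 30–44=6568, 45+=30688
— Period 4 —
Births: 8343 × 0.38 = 3170, 6568 × 0.14 = 920 — total 4090
Group 2: 5013 × 0.963 = 4828
Group 3: 8343 × 0.955 = 7968
Group 4: 6568 × 0.965 + 30688 × 0.597 = 6338 + 18321 = 24659
Net migration: Group 2 + 250 → 5078; Group 3 + 160 → 8128
Population now: 0–14=4090, 15–29=5078, 30–44=8128, 45+=24659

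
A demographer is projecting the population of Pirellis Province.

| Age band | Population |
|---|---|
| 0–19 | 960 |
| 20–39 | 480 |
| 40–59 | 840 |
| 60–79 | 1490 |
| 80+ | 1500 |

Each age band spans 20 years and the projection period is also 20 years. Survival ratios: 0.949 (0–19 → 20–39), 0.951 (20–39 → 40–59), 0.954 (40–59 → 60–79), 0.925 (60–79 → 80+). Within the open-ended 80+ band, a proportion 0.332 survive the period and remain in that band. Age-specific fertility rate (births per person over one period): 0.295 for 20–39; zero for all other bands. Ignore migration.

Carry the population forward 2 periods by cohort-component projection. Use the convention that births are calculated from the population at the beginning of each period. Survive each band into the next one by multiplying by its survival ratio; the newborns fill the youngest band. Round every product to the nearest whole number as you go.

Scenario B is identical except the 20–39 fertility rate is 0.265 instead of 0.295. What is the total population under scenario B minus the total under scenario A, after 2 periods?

Numbering the groups 1..5 from youngest to oldest:
Period 1.
Births: 480 * 0.295 = 142
Group 2: 960 * 0.949 = 911
Group 3: 480 * 0.951 = 456
Group 4: 840 * 0.954 = 801
Group 5: 1490 * 0.925 + 1500 * 0.332 = 1378 + 498 = 1876
Giving 142 / 911 / 456 / 801 / 1876.
Period 2.
Births: 911 * 0.295 = 269
Group 2: 142 * 0.949 = 135
Group 3: 911 * 0.951 = 866
Group 4: 456 * 0.954 = 435
Group 5: 801 * 0.925 + 1876 * 0.332 = 741 + 623 = 1364
Giving 269 / 135 / 866 / 435 / 1364.
Scenario A total after 2 periods: 3069
Scenario B projection —
Period 1.
Births: 480 * 0.265 = 127
Group 2: 960 * 0.949 = 911
Group 3: 480 * 0.951 = 456
Group 4: 840 * 0.954 = 801
Group 5: 1490 * 0.925 + 1500 * 0.332 = 1378 + 498 = 1876
Giving 127 / 911 / 456 / 801 / 1876.
Period 2.
Births: 911 * 0.265 = 241
Group 2: 127 * 0.949 = 121
Group 3: 911 * 0.951 = 866
Group 4: 456 * 0.954 = 435
Group 5: 801 * 0.925 + 1876 * 0.332 = 741 + 623 = 1364
Giving 241 / 121 / 866 / 435 / 1364.
Scenario B total after 2 periods: 3027
Difference B − A = 3027 − 3069 = -42

-42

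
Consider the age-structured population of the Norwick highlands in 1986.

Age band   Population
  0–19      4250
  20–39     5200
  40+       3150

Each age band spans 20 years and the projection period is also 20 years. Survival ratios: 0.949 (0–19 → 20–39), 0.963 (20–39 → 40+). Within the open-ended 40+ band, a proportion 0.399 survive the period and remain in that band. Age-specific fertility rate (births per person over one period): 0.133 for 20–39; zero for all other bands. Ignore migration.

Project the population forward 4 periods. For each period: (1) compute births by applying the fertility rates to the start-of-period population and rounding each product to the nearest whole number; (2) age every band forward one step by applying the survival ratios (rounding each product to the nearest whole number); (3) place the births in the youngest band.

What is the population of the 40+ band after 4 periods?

1759

(Bands numbered youngest = 1 to oldest = 3.)
Period 1.
Births: 5200 × 0.133 = 692
Band 2: 4250 × 0.949 = 4033
Band 3: 5200 × 0.963 + 3150 × 0.399 = 5008 + 1257 = 6265
End of period: [692, 4033, 6265]
Period 2.
Births: 4033 × 0.133 = 536
Band 2: 692 × 0.949 = 657
Band 3: 4033 × 0.963 + 6265 × 0.399 = 3884 + 2500 = 6384
End of period: [536, 657, 6384]
Period 3.
Births: 657 × 0.133 = 87
Band 2: 536 × 0.949 = 509
Band 3: 657 × 0.963 + 6384 × 0.399 = 633 + 2547 = 3180
End of period: [87, 509, 3180]
Period 4.
Births: 509 × 0.133 = 68
Band 2: 87 × 0.949 = 83
Band 3: 509 × 0.963 + 3180 × 0.399 = 490 + 1269 = 1759
End of period: [68, 83, 1759]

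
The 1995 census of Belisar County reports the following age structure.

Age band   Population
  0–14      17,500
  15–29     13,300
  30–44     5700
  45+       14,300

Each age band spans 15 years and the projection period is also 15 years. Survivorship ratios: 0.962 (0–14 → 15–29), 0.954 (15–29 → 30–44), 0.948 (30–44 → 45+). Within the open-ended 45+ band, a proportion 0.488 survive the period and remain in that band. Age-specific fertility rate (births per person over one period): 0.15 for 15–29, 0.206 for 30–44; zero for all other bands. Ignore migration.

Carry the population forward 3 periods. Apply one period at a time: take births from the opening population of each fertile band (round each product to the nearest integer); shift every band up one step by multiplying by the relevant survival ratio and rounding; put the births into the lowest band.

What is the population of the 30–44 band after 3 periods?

2909

Numbering the groups 1..4 from youngest to oldest:
Period 1:
Births: 13300 × 0.15 = 1995  |  5700 × 0.206 = 1174 → 3169
Group 2: 17500 × 0.962 = 16835
Group 3: 13300 × 0.954 = 12688
Group 4: 5700 × 0.948 + 14300 × 0.488 = 5404 + 6978 = 12382
Population now: 0–14=3169, 15–29=16835, 30–44=12688, 45+=12382
Period 2:
Births: 16835 × 0.15 = 2525  |  12688 × 0.206 = 2614 → 5139
Group 2: 3169 × 0.962 = 3049
Group 3: 16835 × 0.954 = 16061
Group 4: 12688 × 0.948 + 12382 × 0.488 = 12028 + 6042 = 18070
Population now: 0–14=5139, 15–29=3049, 30–44=16061, 45+=18070
Period 3:
Births: 3049 × 0.15 = 457  |  16061 × 0.206 = 3309 → 3766
Group 2: 5139 × 0.962 = 4944
Group 3: 3049 × 0.954 = 2909
Group 4: 16061 × 0.948 + 18070 × 0.488 = 15226 + 8818 = 24044
Population now: 0–14=3766, 15–29=4944, 30–44=2909, 45+=24044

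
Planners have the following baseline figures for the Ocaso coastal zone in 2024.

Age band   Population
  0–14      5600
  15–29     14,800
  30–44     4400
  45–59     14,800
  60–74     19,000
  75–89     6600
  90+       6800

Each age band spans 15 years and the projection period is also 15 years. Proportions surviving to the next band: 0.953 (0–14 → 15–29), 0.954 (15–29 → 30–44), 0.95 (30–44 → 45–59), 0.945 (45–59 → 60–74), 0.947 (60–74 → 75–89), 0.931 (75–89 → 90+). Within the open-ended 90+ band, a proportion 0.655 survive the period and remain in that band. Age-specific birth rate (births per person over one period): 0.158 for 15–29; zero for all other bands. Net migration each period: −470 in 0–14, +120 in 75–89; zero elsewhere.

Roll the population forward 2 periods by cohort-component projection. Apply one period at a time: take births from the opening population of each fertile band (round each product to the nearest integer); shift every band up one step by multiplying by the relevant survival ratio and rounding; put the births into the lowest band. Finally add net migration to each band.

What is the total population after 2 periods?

Call the bands 1 to 7, youngest first.
Period 1:
Births: 14800 × 0.158 = 2338
Band 2: 5600 × 0.953 = 5337
Band 3: 14800 × 0.954 = 14119
Band 4: 4400 × 0.95 = 4180
Band 5: 14800 × 0.945 = 13986
Band 6: 19000 × 0.947 = 17993
Band 7: 6600 × 0.931 + 6800 × 0.655 = 6145 + 4454 = 10599
Net migration: Band 1 − 470 → 1868; Band 6 + 120 → 18113
End of period: [1868, 5337, 14119, 4180, 13986, 18113, 10599]
Period 2:
Births: 5337 × 0.158 = 843
Band 2: 1868 × 0.953 = 1780
Band 3: 5337 × 0.954 = 5091
Band 4: 14119 × 0.95 = 13413
Band 5: 4180 × 0.945 = 3950
Band 6: 13986 × 0.947 = 13245
Band 7: 18113 × 0.931 + 10599 × 0.655 = 16863 + 6942 = 23805
Net migration: Band 1 − 470 → 373; Band 6 + 120 → 13365
End of period: [373, 1780, 5091, 13413, 3950, 13365, 23805]
Total after period 2: 373 + 1780 + 5091 + 13413 + 3950 + 13365 + 23805 = 61777

61777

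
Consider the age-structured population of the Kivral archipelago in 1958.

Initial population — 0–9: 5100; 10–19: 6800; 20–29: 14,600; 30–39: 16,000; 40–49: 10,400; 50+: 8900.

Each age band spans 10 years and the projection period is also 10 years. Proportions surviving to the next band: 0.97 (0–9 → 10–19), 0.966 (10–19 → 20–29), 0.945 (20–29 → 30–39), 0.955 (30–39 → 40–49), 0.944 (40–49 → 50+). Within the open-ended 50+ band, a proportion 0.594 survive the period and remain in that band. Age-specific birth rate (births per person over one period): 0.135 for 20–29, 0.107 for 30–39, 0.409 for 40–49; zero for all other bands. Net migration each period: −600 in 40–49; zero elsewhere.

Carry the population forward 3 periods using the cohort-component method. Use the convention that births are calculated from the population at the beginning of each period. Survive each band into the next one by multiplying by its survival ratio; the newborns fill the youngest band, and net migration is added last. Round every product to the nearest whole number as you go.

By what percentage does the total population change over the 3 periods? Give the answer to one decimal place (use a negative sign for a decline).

Let group 1 be 0–9 through group 6 = 50+.
Period 1.
Births: 14600 × 0.135 = 1971, 16000 × 0.107 = 1712, 10400 × 0.409 = 4254 → 7937
Group 2: 5100 × 0.97 = 4947
Group 3: 6800 × 0.966 = 6569
Group 4: 14600 × 0.945 = 13797
Group 5: 16000 × 0.955 = 15280
Group 6: 10400 × 0.944 + 8900 × 0.594 = 9818 + 5287 = 15105
Net migration: Group 5 − 600 → 14680
→ [7937, 4947, 6569, 13797, 14680, 15105]
Period 2.
Births: 6569 × 0.135 = 887, 13797 × 0.107 = 1476, 14680 × 0.409 = 6004 → 8367
Group 2: 7937 × 0.97 = 7699
Group 3: 4947 × 0.966 = 4779
Group 4: 6569 × 0.945 = 6208
Group 5: 13797 × 0.955 = 13176
Group 6: 14680 × 0.944 + 15105 × 0.594 = 13858 + 8972 = 22830
Net migration: Group 5 − 600 → 12576
→ [8367, 7699, 4779, 6208, 12576, 22830]
Period 3.
Births: 4779 × 0.135 = 645, 6208 × 0.107 = 664, 12576 × 0.409 = 5144 → 6453
Group 2: 8367 × 0.97 = 8116
Group 3: 7699 × 0.966 = 7437
Group 4: 4779 × 0.945 = 4516
Group 5: 6208 × 0.955 = 5929
Group 6: 12576 × 0.944 + 22830 × 0.594 = 11872 + 13561 = 25433
Net migration: Group 5 − 600 → 5329
→ [6453, 8116, 7437, 4516, 5329, 25433]
Total: 61800 → 57284; change = -4516; percentage change = -7.3%

-7.3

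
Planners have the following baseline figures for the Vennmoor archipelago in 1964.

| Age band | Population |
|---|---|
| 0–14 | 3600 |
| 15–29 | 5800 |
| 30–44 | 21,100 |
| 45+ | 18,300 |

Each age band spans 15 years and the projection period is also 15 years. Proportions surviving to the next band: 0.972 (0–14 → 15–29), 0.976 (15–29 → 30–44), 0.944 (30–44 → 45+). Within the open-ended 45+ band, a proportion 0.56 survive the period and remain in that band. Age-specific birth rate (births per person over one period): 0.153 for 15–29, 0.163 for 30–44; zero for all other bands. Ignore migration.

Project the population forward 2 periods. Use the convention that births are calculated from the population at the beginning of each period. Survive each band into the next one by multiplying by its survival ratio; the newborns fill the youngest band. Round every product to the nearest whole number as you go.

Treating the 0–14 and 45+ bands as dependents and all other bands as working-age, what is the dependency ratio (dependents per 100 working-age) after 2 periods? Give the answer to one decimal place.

311.0

Let band 1 be 0–14 through band 4 = 45+.
Period 1.
Births: 5800 × 0.153 = 887, 21100 × 0.163 = 3439 → total 4326
Band 2: 3600 × 0.972 = 3499
Band 3: 5800 × 0.976 = 5661
Band 4: 21100 × 0.944 + 18300 × 0.56 = 19918 + 10248 = 30166
End of period: [4326, 3499, 5661, 30166]
Period 2.
Births: 3499 × 0.153 = 535, 5661 × 0.163 = 923 → total 1458
Band 2: 4326 × 0.972 = 4205
Band 3: 3499 × 0.976 = 3415
Band 4: 5661 × 0.944 + 30166 × 0.56 = 5344 + 16893 = 22237
End of period: [1458, 4205, 3415, 22237]
Dependents (band 0–14 + band 45+) = 1458 + 22237 = 23695; working-age = 7620; ratio = 23695/7620 × 100 = 311.0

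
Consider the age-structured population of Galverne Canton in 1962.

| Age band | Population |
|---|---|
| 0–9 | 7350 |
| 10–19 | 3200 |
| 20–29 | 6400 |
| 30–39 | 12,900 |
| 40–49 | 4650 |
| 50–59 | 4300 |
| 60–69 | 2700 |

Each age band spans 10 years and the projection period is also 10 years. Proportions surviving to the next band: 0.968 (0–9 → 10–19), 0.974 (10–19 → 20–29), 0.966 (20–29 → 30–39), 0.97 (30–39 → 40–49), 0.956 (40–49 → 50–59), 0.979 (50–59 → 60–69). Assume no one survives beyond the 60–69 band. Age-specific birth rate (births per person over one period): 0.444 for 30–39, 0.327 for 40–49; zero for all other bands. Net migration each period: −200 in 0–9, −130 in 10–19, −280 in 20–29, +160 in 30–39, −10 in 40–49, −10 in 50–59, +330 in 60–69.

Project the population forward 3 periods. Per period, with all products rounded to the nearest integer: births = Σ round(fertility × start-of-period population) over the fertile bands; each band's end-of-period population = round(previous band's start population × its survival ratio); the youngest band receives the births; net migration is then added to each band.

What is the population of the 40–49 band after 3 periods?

Call the groups 1 to 7, youngest first.
Period 1:
Births: 12900 × 0.444 = 5728, 4650 × 0.327 = 1521 — total 7249
Group 2: 7350 × 0.968 = 7115
Group 3: 3200 × 0.974 = 3117
Group 4: 6400 × 0.966 = 6182
Group 5: 12900 × 0.97 = 12513
Group 6: 4650 × 0.956 = 4445
Group 7: 4300 × 0.979 = 4210
Net migration: Group 1 − 200 → 7049; Group 2 − 130 → 6985; Group 3 − 280 → 2837; Group 4 + 160 → 6342; Group 5 − 10 → 12503; Group 6 − 10 → 4435; Group 7 + 330 → 4540
End of period: [7049, 6985, 2837, 6342, 12503, 4435, 4540]
Period 2:
Births: 6342 × 0.444 = 2816, 12503 × 0.327 = 4088 — total 6904
Group 2: 7049 × 0.968 = 6823
Group 3: 6985 × 0.974 = 6803
Group 4: 2837 × 0.966 = 2741
Group 5: 6342 × 0.97 = 6152
Group 6: 12503 × 0.956 = 11953
Group 7: 4435 × 0.979 = 4342
Net migration: Group 1 − 200 → 6704; Group 2 − 130 → 6693; Group 3 − 280 → 6523; Group 4 + 160 → 2901; Group 5 − 10 → 6142; Group 6 − 10 → 11943; Group 7 + 330 → 4672
End of period: [6704, 6693, 6523, 2901, 6142, 11943, 4672]
Period 3:
Births: 2901 × 0.444 = 1288, 6142 × 0.327 = 2008 — total 3296
Group 2: 6704 × 0.968 = 6489
Group 3: 6693 × 0.974 = 6519
Group 4: 6523 × 0.966 = 6301
Group 5: 2901 × 0.97 = 2814
Group 6: 6142 × 0.956 = 5872
Group 7: 11943 × 0.979 = 11692
Net migration: Group 1 − 200 → 3096; Group 2 − 130 → 6359; Group 3 − 280 → 6239; Group 4 + 160 → 6461; Group 5 − 10 → 2804; Group 6 − 10 → 5862; Group 7 + 330 → 12022
End of period: [3096, 6359, 6239, 6461, 2804, 5862, 12022]

2804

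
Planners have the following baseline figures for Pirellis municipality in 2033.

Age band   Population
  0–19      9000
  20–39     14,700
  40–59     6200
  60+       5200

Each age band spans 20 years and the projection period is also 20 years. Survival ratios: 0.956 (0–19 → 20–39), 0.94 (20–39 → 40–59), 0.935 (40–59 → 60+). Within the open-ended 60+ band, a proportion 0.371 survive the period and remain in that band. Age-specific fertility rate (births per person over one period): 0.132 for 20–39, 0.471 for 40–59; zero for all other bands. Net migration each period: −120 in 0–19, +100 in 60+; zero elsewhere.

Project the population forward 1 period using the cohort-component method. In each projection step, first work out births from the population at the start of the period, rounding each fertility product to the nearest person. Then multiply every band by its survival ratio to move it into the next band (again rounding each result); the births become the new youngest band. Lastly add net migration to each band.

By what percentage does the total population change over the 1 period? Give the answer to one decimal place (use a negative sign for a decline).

— Period 1 —
Births: 14700 × 0.132 = 1940 ; 6200 × 0.471 = 2920 → 4860
20–39: 9000 × 0.956 = 8604
40–59: 14700 × 0.94 = 13818
60+: 6200 × 0.935 + 5200 × 0.371 = 5797 + 1929 = 7726
Net migration: 0–19 − 120 → 4740; 60+ + 100 → 7826
End of period: [4740, 8604, 13818, 7826]
Total: 35100 → 34988; change = -112; percentage change = -0.3%

-0.3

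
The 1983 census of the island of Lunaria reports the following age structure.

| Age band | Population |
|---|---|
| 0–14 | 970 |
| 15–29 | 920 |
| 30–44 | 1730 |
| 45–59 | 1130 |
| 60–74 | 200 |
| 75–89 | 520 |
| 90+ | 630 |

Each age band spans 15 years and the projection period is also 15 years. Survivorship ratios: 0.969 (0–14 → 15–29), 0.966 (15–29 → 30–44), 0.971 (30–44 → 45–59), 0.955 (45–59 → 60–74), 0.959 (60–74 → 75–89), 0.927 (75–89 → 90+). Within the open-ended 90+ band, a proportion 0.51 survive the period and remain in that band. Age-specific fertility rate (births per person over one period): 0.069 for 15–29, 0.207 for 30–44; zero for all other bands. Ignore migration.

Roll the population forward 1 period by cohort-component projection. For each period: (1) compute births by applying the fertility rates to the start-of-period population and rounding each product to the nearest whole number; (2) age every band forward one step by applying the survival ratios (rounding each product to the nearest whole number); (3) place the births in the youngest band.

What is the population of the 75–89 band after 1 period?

192

Numbering the bands 1..7 from youngest to oldest:
Period 1.
Births: 920 × 0.069 = 63 ; 1730 × 0.207 = 358 → 421
Band 2: 970 × 0.969 = 940
Band 3: 920 × 0.966 = 889
Band 4: 1730 × 0.971 = 1680
Band 5: 1130 × 0.955 = 1079
Band 6: 200 × 0.959 = 192
Band 7: 520 × 0.927 + 630 × 0.51 = 482 + 321 = 803
Giving 421 / 940 / 889 / 1680 / 1079 / 192 / 803.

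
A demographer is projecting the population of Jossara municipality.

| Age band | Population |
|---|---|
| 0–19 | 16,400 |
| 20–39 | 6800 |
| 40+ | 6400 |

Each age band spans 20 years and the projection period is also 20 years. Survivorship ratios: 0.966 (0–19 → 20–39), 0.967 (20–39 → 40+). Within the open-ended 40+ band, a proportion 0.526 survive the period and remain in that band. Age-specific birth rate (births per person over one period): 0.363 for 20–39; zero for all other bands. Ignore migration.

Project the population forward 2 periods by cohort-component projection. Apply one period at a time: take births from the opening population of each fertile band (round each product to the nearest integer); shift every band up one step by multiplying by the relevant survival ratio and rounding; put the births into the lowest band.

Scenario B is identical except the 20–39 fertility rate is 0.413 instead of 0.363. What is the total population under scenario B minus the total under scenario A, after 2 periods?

1121

[period 1]
Births: 6800 × 0.363 = 2468
20–39: 16400 × 0.966 = 15842
40+: 6800 × 0.967 + 6400 × 0.526 = 6576 + 3366 = 9942
Population now: 0–19=2468, 20–39=15842, 40+=9942
[period 2]
Births: 15842 × 0.363 = 5751
20–39: 2468 × 0.966 = 2384
40+: 15842 × 0.967 + 9942 × 0.526 = 15319 + 5229 = 20548
Population now: 0–19=5751, 20–39=2384, 40+=20548
Scenario A total after 2 periods: 28683
Scenario B projection —
[period 1]
Births: 6800 × 0.413 = 2808
20–39: 16400 × 0.966 = 15842
40+: 6800 × 0.967 + 6400 × 0.526 = 6576 + 3366 = 9942
Population now: 0–19=2808, 20–39=15842, 40+=9942
[period 2]
Births: 15842 × 0.413 = 6543
20–39: 2808 × 0.966 = 2713
40+: 15842 × 0.967 + 9942 × 0.526 = 15319 + 5229 = 20548
Population now: 0–19=6543, 20–39=2713, 40+=20548
Scenario B total after 2 periods: 29804
Difference B − A = 29804 − 28683 = 1121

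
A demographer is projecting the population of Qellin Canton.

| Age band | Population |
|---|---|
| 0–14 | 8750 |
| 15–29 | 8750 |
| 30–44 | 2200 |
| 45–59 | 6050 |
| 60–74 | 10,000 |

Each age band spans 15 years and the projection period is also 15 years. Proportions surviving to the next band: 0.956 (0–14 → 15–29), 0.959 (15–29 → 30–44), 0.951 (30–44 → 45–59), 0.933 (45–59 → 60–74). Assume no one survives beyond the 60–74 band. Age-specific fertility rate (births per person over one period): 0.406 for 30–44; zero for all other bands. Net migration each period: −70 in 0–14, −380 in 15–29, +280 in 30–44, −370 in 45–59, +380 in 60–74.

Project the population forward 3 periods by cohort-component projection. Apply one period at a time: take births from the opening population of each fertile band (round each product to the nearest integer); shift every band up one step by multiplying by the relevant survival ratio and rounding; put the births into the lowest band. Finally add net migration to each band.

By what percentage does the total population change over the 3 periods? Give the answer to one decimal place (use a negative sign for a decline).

Period 1:
Births: 2200 * 0.406 = 893
15–29: 8750 * 0.956 = 8365
30–44: 8750 * 0.959 = 8391
45–59: 2200 * 0.951 = 2092
60–74: 6050 * 0.933 = 5645
Net migration: 0–14 − 70 → 823; 15–29 − 380 → 7985; 30–44 + 280 → 8671; 45–59 − 370 → 1722; 60–74 + 380 → 6025
→ [823, 7985, 8671, 1722, 6025]
Period 2:
Births: 8671 * 0.406 = 3520
15–29: 823 * 0.956 = 787
30–44: 7985 * 0.959 = 7658
45–59: 8671 * 0.951 = 8246
60–74: 1722 * 0.933 = 1607
Net migration: 0–14 − 70 → 3450; 15–29 − 380 → 407; 30–44 + 280 → 7938; 45–59 − 370 → 7876; 60–74 + 380 → 1987
→ [3450, 407, 7938, 7876, 1987]
Period 3:
Births: 7938 * 0.406 = 3223
15–29: 3450 * 0.956 = 3298
30–44: 407 * 0.959 = 390
45–59: 7938 * 0.951 = 7549
60–74: 7876 * 0.933 = 7348
Net migration: 0–14 − 70 → 3153; 15–29 − 380 → 2918; 30–44 + 280 → 670; 45–59 − 370 → 7179; 60–74 + 380 → 7728
→ [3153, 2918, 670, 7179, 7728]
Total: 35750 → 21648; change = -14102; percentage change = -39.4%

-39.4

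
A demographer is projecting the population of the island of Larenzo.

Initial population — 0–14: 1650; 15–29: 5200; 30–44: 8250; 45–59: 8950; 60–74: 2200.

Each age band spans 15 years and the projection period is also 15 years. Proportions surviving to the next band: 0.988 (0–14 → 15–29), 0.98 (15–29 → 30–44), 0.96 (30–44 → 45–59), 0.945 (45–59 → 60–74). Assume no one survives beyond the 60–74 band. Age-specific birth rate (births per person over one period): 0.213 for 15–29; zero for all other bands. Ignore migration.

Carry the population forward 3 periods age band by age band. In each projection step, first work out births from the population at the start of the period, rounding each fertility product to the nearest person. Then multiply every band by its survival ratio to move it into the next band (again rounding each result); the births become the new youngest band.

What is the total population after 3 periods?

7805

(Bands numbered youngest = 1 to oldest = 5.)
[period 1]
Births: 5200 * 0.213 = 1108
Band 2: 1650 * 0.988 = 1630
Band 3: 5200 * 0.98 = 5096
Band 4: 8250 * 0.96 = 7920
Band 5: 8950 * 0.945 = 8458
End of period: [1108, 1630, 5096, 7920, 8458]
[period 2]
Births: 1630 * 0.213 = 347
Band 2: 1108 * 0.988 = 1095
Band 3: 1630 * 0.98 = 1597
Band 4: 5096 * 0.96 = 4892
Band 5: 7920 * 0.945 = 7484
End of period: [347, 1095, 1597, 4892, 7484]
[period 3]
Births: 1095 * 0.213 = 233
Band 2: 347 * 0.988 = 343
Band 3: 1095 * 0.98 = 1073
Band 4: 1597 * 0.96 = 1533
Band 5: 4892 * 0.945 = 4623
End of period: [233, 343, 1073, 1533, 4623]
Total after period 3: 233 + 343 + 1073 + 1533 + 4623 = 7805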